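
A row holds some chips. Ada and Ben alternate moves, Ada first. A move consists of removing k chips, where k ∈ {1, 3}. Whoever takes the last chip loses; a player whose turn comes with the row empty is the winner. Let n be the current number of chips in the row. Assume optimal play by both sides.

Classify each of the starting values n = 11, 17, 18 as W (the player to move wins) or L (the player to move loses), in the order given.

Compute win/loss labels from the base case upward. A position with no move is W. Any other position is W if it can reach an L in one move, else L.
n=0: no move; the opponent has just taken the last chip and therefore loses → W
n=1: only reaches 0(W), which is W → L
n=2: reaches L-position 1 → W
n=3: only reaches 2(W), 0(W), all W → L
n=4: reaches L-position 3 → W
n=5: only reaches 4(W), 2(W), all W → L
n=6: reaches L-position 5 → W
n=7: only reaches 6(W), 4(W), all W → L
n=8: reaches L-position 7 → W
n=9: only reaches 8(W), 6(W), all W → L
n=10: reaches L-position 9 → W
n=11: only reaches 10(W), 8(W), all W → L
n=12: reaches L-position 11 → W
n=13: only reaches 12(W), 10(W), all W → L
n=14: reaches L-position 13 → W
n=15: only reaches 14(W), 12(W), all W → L
n=16: reaches L-position 15 → W
n=17: only reaches 16(W), 14(W), all W → L
n=18: reaches L-position 17 → W

11: L, 17: L, 18: W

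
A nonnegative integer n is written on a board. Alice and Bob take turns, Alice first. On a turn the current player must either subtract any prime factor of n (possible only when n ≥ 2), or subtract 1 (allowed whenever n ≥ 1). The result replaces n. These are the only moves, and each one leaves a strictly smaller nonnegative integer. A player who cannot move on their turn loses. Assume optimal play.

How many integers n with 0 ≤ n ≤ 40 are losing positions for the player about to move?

11

Classify positions by backward induction: terminal positions (no move available) are L. From any other position, the mover wins iff some move reaches an L.
n=0: no move → L
n=1: reaches L-position 0 → W
n=2: reaches L-position 0 → W
n=3: reaches L-position 0 → W
n=4: only reaches 2(W), 3(W), all W → L
n=5: reaches L-position 0 → W
n=6: reaches L-position 4 → W
n=7: reaches L-position 0 → W
n=8: only reaches 6(W), 7(W), all W → L
n=9: reaches L-position 8 → W
n=10: reaches L-position 8 → W
n=11: reaches L-position 0 → W
n=12: only reaches 9(W), 10(W), 11(W), all W → L
n=13: reaches L-position 0 → W
n=14: reaches L-position 12 → W
n=15: reaches L-position 12 → W
n=16: only reaches 14(W), 15(W), all W → L
n=17: reaches L-position 0 → W
n=18: reaches L-position 16 → W
n=19: reaches L-position 0 → W
n=20: only reaches 15(W), 18(W), 19(W), all W → L
n=21: reaches L-position 20 → W
n=22: reaches L-position 20 → W
n=23: reaches L-position 0 → W
n=24: only reaches 21(W), 22(W), 23(W), all W → L
n=25: reaches L-position 20 → W
n=26: reaches L-position 24 → W
n=27: reaches L-position 24 → W
n=28: only reaches 21(W), 26(W), 27(W), all W → L
n=29: reaches L-position 0 → W
n=30: reaches L-position 28 → W
n=31: reaches L-position 0 → W
n=32: only reaches 30(W), 31(W), all W → L
n=33: reaches L-position 32 → W
n=34: reaches L-position 32 → W
n=35: reaches L-position 28 → W
n=36: only reaches 33(W), 34(W), 35(W), all W → L
n=37: reaches L-position 0 → W
n=38: reaches L-position 36 → W
n=39: reaches L-position 36 → W
n=40: only reaches 35(W), 38(W), 39(W), all W → L
L entries with 0 ≤ n ≤ 40: n = 0, 4, 8, 12, 16, 20, 24, 28, 32, 36, 40; that makes 11.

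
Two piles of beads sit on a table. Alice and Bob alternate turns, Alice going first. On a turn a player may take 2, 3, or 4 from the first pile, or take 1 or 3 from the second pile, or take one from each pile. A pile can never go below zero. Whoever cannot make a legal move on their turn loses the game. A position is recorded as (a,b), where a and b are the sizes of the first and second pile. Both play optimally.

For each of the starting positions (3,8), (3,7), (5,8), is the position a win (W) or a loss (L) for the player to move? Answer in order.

Compute win/loss labels from the base case upward. A position with no move is L. Any other position is W if it can reach an L in one move, else L.
No move ever increases a pile, so every position that can arise here has a ≤ 5 and b ≤ 8; it is enough to label the cells with 0 ≤ a ≤ 5 and 0 ≤ b ≤ 8.
Every move lowers a or b (never raises either), so fill the grid row by row in increasing a, and left to right within a row: each cell's successors are then already labelled.
      b=0  b=1  b=2  b=3  b=4  b=5  b=6  b=7  b=8
a=0:    L    W    L    W    L    W    L    W    L
a=1:    L    W    L    W    L    W    L    W    L
a=2:    W    W    W    W    W    W    W    W    W
a=3:    W    L    W    L    W    L    W    L    W
a=4:    W    L    W    L    W    L    W    L    W
a=5:    W    W    W    W    W    W    W    W    W
Cells with no legal move (terminal, hence L): (0,0), (1,0).
The remaining L cells, each justified by listing all of its moves:
(0,2): →(0,1)(W) only, which is W, so L
(0,4): →(0,3)(W), (0,1)(W) — all W, so L
(0,6): →(0,5)(W), (0,3)(W) — all W, so L
(0,8): →(0,7)(W), (0,5)(W) — all W, so L
(1,2): →(1,1)(W), (0,1)(W) — all W, so L
(1,4): →(1,3)(W), (1,1)(W), (0,3)(W) — all W, so L
(1,6): →(1,5)(W), (1,3)(W), (0,5)(W) — all W, so L
(1,8): →(1,7)(W), (1,5)(W), (0,7)(W) — all W, so L
(3,1): →(1,1)(W), (0,1)(W), (3,0)(W), (2,0)(W) — all W, so L
(3,3): →(1,3)(W), (0,3)(W), (3,2)(W), (3,0)(W), (2,2)(W) — all W, so L
(3,5): →(1,5)(W), (0,5)(W), (3,4)(W), (3,2)(W), (2,4)(W) — all W, so L
(3,7): →(1,7)(W), (0,7)(W), (3,6)(W), (3,4)(W), (2,6)(W) — all W, so L
(4,1): →(2,1)(W), (1,1)(W), (0,1)(W), (4,0)(W), (3,0)(W) — all W, so L
(4,3): →(2,3)(W), (1,3)(W), (0,3)(W), (4,2)(W), (4,0)(W), (3,2)(W) — all W, so L
(4,5): →(2,5)(W), (1,5)(W), (0,5)(W), (4,4)(W), (4,2)(W), (3,4)(W) — all W, so L
(4,7): →(2,7)(W), (1,7)(W), (0,7)(W), (4,6)(W), (4,4)(W), (3,6)(W) — all W, so L
Every other cell has at least one move into one of the L cells above, so it is W.
(3,8): the move to (1,8) reaches an L cell, so W
(3,7): one of the L cells justified above, so L
(5,8): the move to (1,8) reaches an L cell, so W

(3,8): W, (3,7): L, (5,8): W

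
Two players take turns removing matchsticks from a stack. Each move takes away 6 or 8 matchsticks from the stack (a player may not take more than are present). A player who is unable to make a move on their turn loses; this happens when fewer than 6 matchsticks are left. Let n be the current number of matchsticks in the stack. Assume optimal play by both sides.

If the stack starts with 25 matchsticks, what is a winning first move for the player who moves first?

Remove 6, leaving 19.

Build the W/L table. Terminal = L. A non-terminal position is W if it has a move to some L; otherwise it is L.
n=0: no move → L
n=1: no move → L
n=2: no move → L
n=3: no move → L
n=4: no move → L
n=5: no move → L
n=6: →0(L), so W
n=7: →1(L), so W
n=8: →2(L), so W
n=9: →3(L), so W
n=10: →4(L), so W
n=11: →5(L), so W
n=12: →4(L), so W
n=13: →5(L), so W
n=14: →8(W), 6(W) — all W, so L
n=15: →9(W), 7(W) — all W, so L
n=16: →10(W), 8(W) — all W, so L
n=17: →11(W), 9(W) — all W, so L
n=18: →12(W), 10(W) — all W, so L
n=19: →13(W), 11(W) — all W, so L
n=20: →14(L), so W
n=21: →15(L), so W
n=22: →16(L), so W
n=23: →17(L), so W
n=24: →18(L), so W
n=25: →19(L), so W
From 25, the L positions reachable in one move are: 19, 17. Any move reaching one of these is winning.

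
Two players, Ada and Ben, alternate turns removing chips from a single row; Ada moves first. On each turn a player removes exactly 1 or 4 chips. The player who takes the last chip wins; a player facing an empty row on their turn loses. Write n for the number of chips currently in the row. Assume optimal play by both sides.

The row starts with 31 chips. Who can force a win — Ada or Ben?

Classify positions by backward induction: terminal positions (no move available) are L. From any other position, the mover wins iff some move reaches an L.
n=0: no move → L
n=1: →0(L), so W
n=2: →1(W) only, which is W, so L
n=3: →2(L), so W
n=4: →0(L), so W
n=5: →4(W), 1(W) — all W, so L
n=6: →5(L), so W
n=7: →6(W), 3(W) — all W, so L
n=8: →7(L), so W
n=9: →5(L), so W
n=10: →9(W), 6(W) — all W, so L
n=11: →10(L), so W
n=12: →11(W), 8(W) — all W, so L
n=13: →12(L), so W
n=14: →10(L), so W
n=15: →14(W), 11(W) — all W, so L
n=16: →15(L), so W
n=17: →16(W), 13(W) — all W, so L
n=18: →17(L), so W
n=19: →15(L), so W
n=20: →19(W), 16(W) — all W, so L
n=21: →20(L), so W
n=22: →21(W), 18(W) — all W, so L
n=23: →22(L), so W
n=24: →20(L), so W
n=25: →24(W), 21(W) — all W, so L
n=26: →25(L), so W
n=27: →26(W), 23(W) — all W, so L
n=28: →27(L), so W
n=29: →25(L), so W
n=30: →29(W), 26(W) — all W, so L
n=31: →30(L), so W
From 31 Ada can remove 1, leaving 30, reaching an L position.

Ada wins.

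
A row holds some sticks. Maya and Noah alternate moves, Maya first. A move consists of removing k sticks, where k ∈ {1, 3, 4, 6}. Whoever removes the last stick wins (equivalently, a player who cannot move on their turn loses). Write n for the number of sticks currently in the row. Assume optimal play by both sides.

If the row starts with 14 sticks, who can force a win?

Noah wins.

Build the W/L table. Terminal = L. A non-terminal position is W if it has a move to some L; otherwise it is L.
n=0: no move → L
n=1: →0(L), so W
n=2: →1(W) only, which is W, so L
n=3: →2(L), so W
n=4: →0(L), so W
n=5: →2(L), so W
n=6: →2(L), so W
n=7: →6(W), 4(W), 3(W), 1(W) — all W, so L
n=8: →7(L), so W
n=9: →8(W), 6(W), 5(W), 3(W) — all W, so L
n=10: →9(L), so W
n=11: →7(L), so W
n=12: →9(L), so W
n=13: →9(L), so W
n=14: →13(W), 11(W), 10(W), 8(W) — all W, so L
The starting position 14 is L: whatever Maya does, the opponent receives a W position.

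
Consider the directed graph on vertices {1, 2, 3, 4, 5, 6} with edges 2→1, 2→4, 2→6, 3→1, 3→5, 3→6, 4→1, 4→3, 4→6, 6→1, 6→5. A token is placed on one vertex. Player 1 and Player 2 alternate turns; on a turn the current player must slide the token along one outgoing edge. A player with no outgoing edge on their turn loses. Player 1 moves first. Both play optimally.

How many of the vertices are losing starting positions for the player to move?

2

Use the standard recursion: the mover loses at a terminal position; elsewhere, the mover wins exactly when some move hands the opponent an L position.
Every edge goes from a vertex to one that appears earlier in the order 5, 1, 6, 3, 4, 2, so processing vertices in that order labels each vertex after all of its successors.
5: no outgoing edge → L
1: no outgoing edge → L
6: reaches L-position 1 → W
3: reaches L-position 1 → W
4: reaches L-position 1 → W
2: reaches L-position 1 → W
The L vertices are 1, 5; that is 2 in all.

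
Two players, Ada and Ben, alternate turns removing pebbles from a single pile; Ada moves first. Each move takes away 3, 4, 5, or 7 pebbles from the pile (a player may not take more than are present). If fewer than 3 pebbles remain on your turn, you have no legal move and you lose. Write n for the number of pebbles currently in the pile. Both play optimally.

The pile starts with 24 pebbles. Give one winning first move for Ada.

Remove 3, leaving 21.

Compute win/loss labels from the base case upward. A position with no move is L. Any other position is W if it can reach an L in one move, else L.
n=0: no move → L
n=1: no move → L
n=2: no move → L
n=3: reaches L-position 0 → W
n=4: reaches L-position 1 → W
n=5: reaches L-position 2 → W
n=6: reaches L-position 2 → W
n=7: reaches L-position 2 → W
n=8: reaches L-position 1 → W
n=9: reaches L-position 2 → W
n=10: only reaches 7(W), 6(W), 5(W), 3(W), all W → L
n=11: only reaches 8(W), 7(W), 6(W), 4(W), all W → L
n=12: only reaches 9(W), 8(W), 7(W), 5(W), all W → L
n=13: reaches L-position 10 → W
n=14: reaches L-position 11 → W
n=15: reaches L-position 12 → W
n=16: reaches L-position 12 → W
n=17: reaches L-position 12 → W
n=18: reaches L-position 11 → W
n=19: reaches L-position 12 → W
n=20: only reaches 17(W), 16(W), 15(W), 13(W), all W → L
n=21: only reaches 18(W), 17(W), 16(W), 14(W), all W → L
n=22: only reaches 19(W), 18(W), 17(W), 15(W), all W → L
n=23: reaches L-position 20 → W
n=24: reaches L-position 21 → W
From 24, the L positions reachable in one move are: 21, 20. Any move reaching one of these is winning.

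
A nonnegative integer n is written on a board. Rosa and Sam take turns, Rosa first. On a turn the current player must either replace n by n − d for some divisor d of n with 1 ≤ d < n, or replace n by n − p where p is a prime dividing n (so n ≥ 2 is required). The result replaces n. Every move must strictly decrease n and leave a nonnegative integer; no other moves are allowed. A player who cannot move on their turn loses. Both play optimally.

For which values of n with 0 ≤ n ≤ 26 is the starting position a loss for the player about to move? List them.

0, 1, 4, 9, 14, 20, 26

Compute win/loss labels from the base case upward. A position with no move is L. Any other position is W if it can reach an L in one move, else L.
n=0: no move → L
n=1: no move → L
n=2: can move to 0, which is L ⇒ W
n=3: can move to 0, which is L ⇒ W
n=4: moves to 2(W), 3(W); every one is W ⇒ L
n=5: can move to 0, which is L ⇒ W
n=6: can move to 4, which is L ⇒ W
n=7: can move to 0, which is L ⇒ W
n=8: can move to 4, which is L ⇒ W
n=9: moves to 6(W), 8(W); every one is W ⇒ L
n=10: can move to 9, which is L ⇒ W
n=11: can move to 0, which is L ⇒ W
n=12: can move to 9, which is L ⇒ W
n=13: can move to 0, which is L ⇒ W
n=14: moves to 7(W), 12(W), 13(W); every one is W ⇒ L
n=15: can move to 14, which is L ⇒ W
n=16: can move to 14, which is L ⇒ W
n=17: can move to 0, which is L ⇒ W
n=18: can move to 9, which is L ⇒ W
n=19: can move to 0, which is L ⇒ W
n=20: moves to 10(W), 15(W), 16(W), 18(W), 19(W); every one is W ⇒ L
n=21: can move to 14, which is L ⇒ W
n=22: can move to 20, which is L ⇒ W
n=23: can move to 0, which is L ⇒ W
n=24: can move to 20, which is L ⇒ W
n=25: can move to 20, which is L ⇒ W
n=26: moves to 13(W), 24(W), 25(W); every one is W ⇒ L
Reading off the rows marked L gives the requested list; there are 7 such values of n.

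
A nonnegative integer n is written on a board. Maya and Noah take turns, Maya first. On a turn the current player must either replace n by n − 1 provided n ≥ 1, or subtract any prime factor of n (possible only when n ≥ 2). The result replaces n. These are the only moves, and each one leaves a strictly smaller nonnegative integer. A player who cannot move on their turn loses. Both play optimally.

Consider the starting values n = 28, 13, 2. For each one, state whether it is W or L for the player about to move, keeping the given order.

28: L, 13: W, 2: W

Use the standard recursion: the mover loses at a terminal position; elsewhere, the mover wins exactly when some move hands the opponent an L position.
n=0: no move → L
n=1: can move to 0, which is L ⇒ W
n=2: can move to 0, which is L ⇒ W
n=3: can move to 0, which is L ⇒ W
n=4: moves to 2(W), 3(W); every one is W ⇒ L
n=5: can move to 0, which is L ⇒ W
n=6: can move to 4, which is L ⇒ W
n=7: can move to 0, which is L ⇒ W
n=8: moves to 6(W), 7(W); every one is W ⇒ L
n=9: can move to 8, which is L ⇒ W
n=10: can move to 8, which is L ⇒ W
n=11: can move to 0, which is L ⇒ W
n=12: moves to 9(W), 10(W), 11(W); every one is W ⇒ L
n=13: can move to 0, which is L ⇒ W
n=14: can move to 12, which is L ⇒ W
n=15: can move to 12, which is L ⇒ W
n=16: moves to 14(W), 15(W); every one is W ⇒ L
n=17: can move to 0, which is L ⇒ W
n=18: can move to 16, which is L ⇒ W
n=19: can move to 0, which is L ⇒ W
n=20: moves to 15(W), 18(W), 19(W); every one is W ⇒ L
n=21: can move to 20, which is L ⇒ W
n=22: can move to 20, which is L ⇒ W
n=23: can move to 0, which is L ⇒ W
n=24: moves to 21(W), 22(W), 23(W); every one is W ⇒ L
n=25: can move to 20, which is L ⇒ W
n=26: can move to 24, which is L ⇒ W
n=27: can move to 24, which is L ⇒ W
n=28: moves to 21(W), 26(W), 27(W); every one is W ⇒ L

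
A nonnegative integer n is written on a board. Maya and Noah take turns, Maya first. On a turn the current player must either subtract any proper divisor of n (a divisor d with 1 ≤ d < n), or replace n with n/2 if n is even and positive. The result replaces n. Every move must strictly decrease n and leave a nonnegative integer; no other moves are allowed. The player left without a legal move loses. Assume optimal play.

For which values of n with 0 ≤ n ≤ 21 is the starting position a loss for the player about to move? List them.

Work bottom-up. With no move the player to move loses. Otherwise the position is W if at least one move leads to an L position for the opponent, and L if every move leads to a W.
n=0: no move → L
n=1: no move → L
n=2: W (go to 1, an L position)
n=3: L (sole option 2(W) is W)
n=4: W (go to 3, an L position)
n=5: L (sole option 4(W) is W)
n=6: W (go to 3, an L position)
n=7: L (sole option 6(W) is W)
n=8: W (go to 7, an L position)
n=9: L (options 6(W), 8(W) are all W)
n=10: W (go to 5, an L position)
n=11: L (sole option 10(W) is W)
n=12: W (go to 9, an L position)
n=13: L (sole option 12(W) is W)
n=14: W (go to 7, an L position)
n=15: L (options 10(W), 12(W), 14(W) are all W)
n=16: W (go to 15, an L position)
n=17: L (sole option 16(W) is W)
n=18: W (go to 9, an L position)
n=19: L (sole option 18(W) is W)
n=20: W (go to 15, an L position)
n=21: L (options 14(W), 18(W), 20(W) are all W)
The losing starting values of n are exactly the entries labelled L in this table (12 of them).

0, 1, 3, 5, 7, 9, 11, 13, 15, 17, 19, 21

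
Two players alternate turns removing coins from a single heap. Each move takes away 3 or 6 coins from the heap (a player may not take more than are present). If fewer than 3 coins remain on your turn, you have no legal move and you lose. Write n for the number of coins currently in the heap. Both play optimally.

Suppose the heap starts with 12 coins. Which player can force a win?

The first player wins.

Positions with no move are L. A position that does have a move is losing for the player to move precisely when every available move leads to a winning position for the opponent. Fill in the labels:
n=0: no move → L
n=1: no move → L
n=2: no move → L
n=3: →0(L), so W
n=4: →1(L), so W
n=5: →2(L), so W
n=6: →0(L), so W
n=7: →1(L), so W
n=8: →2(L), so W
n=9: →6(W), 3(W) — all W, so L
n=10: →7(W), 4(W) — all W, so L
n=11: →8(W), 5(W) — all W, so L
n=12: →9(L), so W
The starting position 12 is W: the player to move should remove 3, leaving 9, handing over an L position.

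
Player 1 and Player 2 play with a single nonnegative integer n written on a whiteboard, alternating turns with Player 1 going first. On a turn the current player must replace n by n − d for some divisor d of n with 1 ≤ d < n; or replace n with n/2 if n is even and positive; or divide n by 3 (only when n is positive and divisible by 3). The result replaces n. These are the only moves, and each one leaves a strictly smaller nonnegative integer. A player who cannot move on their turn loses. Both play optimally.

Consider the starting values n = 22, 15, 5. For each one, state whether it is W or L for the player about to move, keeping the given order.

Build the W/L table. Terminal = L. A non-terminal position is W if it has a move to some L; otherwise it is L.
n=0: no move → L
n=1: no move → L
n=2: W (go to 1, an L position)
n=3: W (go to 1, an L position)
n=4: L (options 2(W), 3(W) are all W)
n=5: W (go to 4, an L position)
n=6: W (go to 4, an L position)
n=7: L (sole option 6(W) is W)
n=8: W (go to 4, an L position)
n=9: L (options 3(W), 6(W), 8(W) are all W)
n=10: W (go to 9, an L position)
n=11: L (sole option 10(W) is W)
n=12: W (go to 4, an L position)
n=13: L (sole option 12(W) is W)
n=14: W (go to 7, an L position)
n=15: L (options 5(W), 10(W), 12(W), 14(W) are all W)
n=16: W (go to 15, an L position)
n=17: L (sole option 16(W) is W)
n=18: W (go to 9, an L position)
n=19: L (sole option 18(W) is W)
n=20: W (go to 15, an L position)
n=21: W (go to 7, an L position)
n=22: W (go to 11, an L position)

22: W, 15: L, 5: W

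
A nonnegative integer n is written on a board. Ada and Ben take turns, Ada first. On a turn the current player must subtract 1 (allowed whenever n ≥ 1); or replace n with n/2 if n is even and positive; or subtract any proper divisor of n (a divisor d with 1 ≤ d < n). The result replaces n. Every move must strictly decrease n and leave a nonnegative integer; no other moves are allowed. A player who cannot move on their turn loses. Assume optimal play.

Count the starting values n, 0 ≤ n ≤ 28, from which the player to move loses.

14

Use the standard recursion: the mover loses at a terminal position; elsewhere, the mover wins exactly when some move hands the opponent an L position.
n=0: no move → L
n=1: →0(L), so W
n=2: →1(W) only, which is W, so L
n=3: →2(L), so W
n=4: →2(L), so W
n=5: →4(W) only, which is W, so L
n=6: →5(L), so W
n=7: →6(W) only, which is W, so L
n=8: →7(L), so W
n=9: →6(W), 8(W) — all W, so L
n=10: →5(L), so W
n=11: →10(W) only, which is W, so L
n=12: →9(L), so W
n=13: →12(W) only, which is W, so L
n=14: →7(L), so W
n=15: →10(W), 12(W), 14(W) — all W, so L
n=16: →15(L), so W
n=17: →16(W) only, which is W, so L
n=18: →9(L), so W
n=19: →18(W) only, which is W, so L
n=20: →15(L), so W
n=21: →14(W), 18(W), 20(W) — all W, so L
n=22: →11(L), so W
n=23: →22(W) only, which is W, so L
n=24: →21(L), so W
n=25: →20(W), 24(W) — all W, so L
n=26: →13(L), so W
n=27: →18(W), 24(W), 26(W) — all W, so L
n=28: →21(L), so W
L entries with 0 ≤ n ≤ 28: n = 0, 2, 5, 7, 9, 11, 13, 15, 17, 19, 21, 23, 25, 27; that makes 14.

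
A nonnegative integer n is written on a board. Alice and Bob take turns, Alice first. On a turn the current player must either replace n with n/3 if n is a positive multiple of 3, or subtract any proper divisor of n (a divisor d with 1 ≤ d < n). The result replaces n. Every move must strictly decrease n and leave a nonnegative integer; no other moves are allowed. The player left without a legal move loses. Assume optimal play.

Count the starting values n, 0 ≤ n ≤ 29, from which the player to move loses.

Compute win/loss labels from the base case upward. A position with no move is L. Any other position is W if it can reach an L in one move, else L.
n=0: no move → L
n=1: no move → L
n=2: W (go to 1, an L position)
n=3: W (go to 1, an L position)
n=4: L (options 2(W), 3(W) are all W)
n=5: W (go to 4, an L position)
n=6: W (go to 4, an L position)
n=7: L (sole option 6(W) is W)
n=8: W (go to 4, an L position)
n=9: L (options 3(W), 6(W), 8(W) are all W)
n=10: W (go to 9, an L position)
n=11: L (sole option 10(W) is W)
n=12: W (go to 4, an L position)
n=13: L (sole option 12(W) is W)
n=14: W (go to 7, an L position)
n=15: L (options 5(W), 10(W), 12(W), 14(W) are all W)
n=16: W (go to 15, an L position)
n=17: L (sole option 16(W) is W)
n=18: W (go to 9, an L position)
n=19: L (sole option 18(W) is W)
n=20: W (go to 15, an L position)
n=21: W (go to 7, an L position)
n=22: W (go to 11, an L position)
n=23: L (sole option 22(W) is W)
n=24: W (go to 23, an L position)
n=25: L (options 20(W), 24(W) are all W)
n=26: W (go to 13, an L position)
n=27: W (go to 9, an L position)
n=28: L (options 14(W), 21(W), 24(W), 26(W), 27(W) are all W)
n=29: W (go to 28, an L position)
L entries with 0 ≤ n ≤ 29: n = 0, 1, 4, 7, 9, 11, 13, 15, 17, 19, 23, 25, 28; that makes 13.

13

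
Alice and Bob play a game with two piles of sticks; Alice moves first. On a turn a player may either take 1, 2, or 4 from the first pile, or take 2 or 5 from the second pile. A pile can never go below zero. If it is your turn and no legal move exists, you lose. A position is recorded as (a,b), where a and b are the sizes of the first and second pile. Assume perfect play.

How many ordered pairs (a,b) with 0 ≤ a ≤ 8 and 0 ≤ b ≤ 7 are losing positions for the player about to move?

Use the standard recursion: the mover loses at a terminal position; elsewhere, the mover wins exactly when some move hands the opponent an L position.
Every move lowers a or b (never raises either), so fill the grid row by row in increasing a, and left to right within a row: each cell's successors are then already labelled.
      b=0  b=1  b=2  b=3  b=4  b=5  b=6  b=7
a=0:    L    L    W    W    L    W    W    L
a=1:    W    W    L    L    W    W    L    W
a=2:    W    W    W    W    W    L    W    W
a=3:    L    L    W    W    L    W    W    L
a=4:    W    W    L    L    W    W    L    W
a=5:    W    W    W    W    W    L    W    W
a=6:    L    L    W    W    L    W    W    L
a=7:    W    W    L    L    W    W    L    W
a=8:    W    W    W    W    W    L    W    W
Cells with no legal move (terminal, hence L): (0,0), (0,1).
The remaining L cells, each justified by listing all of its moves:
(0,4): the only move is to (0,2)(W), a W ⇒ L
(0,7): moves to (0,5)(W), (0,2)(W); every one is W ⇒ L
(1,2): moves to (0,2)(W), (1,0)(W); every one is W ⇒ L
(1,3): moves to (0,3)(W), (1,1)(W); every one is W ⇒ L
(1,6): moves to (0,6)(W), (1,4)(W), (1,1)(W); every one is W ⇒ L
(2,5): moves to (1,5)(W), (0,5)(W), (2,3)(W), (2,0)(W); every one is W ⇒ L
(3,0): moves to (2,0)(W), (1,0)(W); every one is W ⇒ L
(3,1): moves to (2,1)(W), (1,1)(W); every one is W ⇒ L
(3,4): moves to (2,4)(W), (1,4)(W), (3,2)(W); every one is W ⇒ L
(3,7): moves to (2,7)(W), (1,7)(W), (3,5)(W), (3,2)(W); every one is W ⇒ L
(4,2): moves to (3,2)(W), (2,2)(W), (0,2)(W), (4,0)(W); every one is W ⇒ L
(4,3): moves to (3,3)(W), (2,3)(W), (0,3)(W), (4,1)(W); every one is W ⇒ L
(4,6): moves to (3,6)(W), (2,6)(W), (0,6)(W), (4,4)(W), (4,1)(W); every one is W ⇒ L
(5,5): moves to (4,5)(W), (3,5)(W), (1,5)(W), (5,3)(W), (5,0)(W); every one is W ⇒ L
(6,0): moves to (5,0)(W), (4,0)(W), (2,0)(W); every one is W ⇒ L
(6,1): moves to (5,1)(W), (4,1)(W), (2,1)(W); every one is W ⇒ L
(6,4): moves to (5,4)(W), (4,4)(W), (2,4)(W), (6,2)(W); every one is W ⇒ L
(6,7): moves to (5,7)(W), (4,7)(W), (2,7)(W), (6,5)(W), (6,2)(W); every one is W ⇒ L
(7,2): moves to (6,2)(W), (5,2)(W), (3,2)(W), (7,0)(W); every one is W ⇒ L
(7,3): moves to (6,3)(W), (5,3)(W), (3,3)(W), (7,1)(W); every one is W ⇒ L
(7,6): moves to (6,6)(W), (5,6)(W), (3,6)(W), (7,4)(W), (7,1)(W); every one is W ⇒ L
(8,5): moves to (7,5)(W), (6,5)(W), (4,5)(W), (8,3)(W), (8,0)(W); every one is W ⇒ L
Every other cell has at least one move into one of the L cells above, so it is W.
L cells per row: a=0: 4, a=1: 3, a=2: 1, a=3: 4, a=4: 3, a=5: 1, a=6: 4, a=7: 3, a=8: 1; total 24.

24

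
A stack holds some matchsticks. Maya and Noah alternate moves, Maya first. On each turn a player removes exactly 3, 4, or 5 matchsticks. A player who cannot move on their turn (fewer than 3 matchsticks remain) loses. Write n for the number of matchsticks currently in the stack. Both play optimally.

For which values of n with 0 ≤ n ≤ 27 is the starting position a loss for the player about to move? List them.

0, 1, 2, 8, 9, 10, 16, 17, 18, 24, 25, 26

Label each position W (a win for the player to move) or L (a loss). A position with no legal move is L; any other position is W exactly when some move reaches an L, and L when every move reaches a W.
n=0: no move → L
n=1: no move → L
n=2: no move → L
n=3: W (go to 0, an L position)
n=4: W (go to 1, an L position)
n=5: W (go to 2, an L position)
n=6: W (go to 2, an L position)
n=7: W (go to 2, an L position)
n=8: L (options 5(W), 4(W), 3(W) are all W)
n=9: L (options 6(W), 5(W), 4(W) are all W)
n=10: L (options 7(W), 6(W), 5(W) are all W)
n=11: W (go to 8, an L position)
n=12: W (go to 9, an L position)
n=13: W (go to 10, an L position)
n=14: W (go to 10, an L position)
n=15: W (go to 10, an L position)
n=16: L (options 13(W), 12(W), 11(W) are all W)
n=17: L (options 14(W), 13(W), 12(W) are all W)
n=18: L (options 15(W), 14(W), 13(W) are all W)
n=19: W (go to 16, an L position)
n=20: W (go to 17, an L position)
n=21: W (go to 18, an L position)
n=22: W (go to 18, an L position)
n=23: W (go to 18, an L position)
n=24: L (options 21(W), 20(W), 19(W) are all W)
n=25: L (options 22(W), 21(W), 20(W) are all W)
n=26: L (options 23(W), 22(W), 21(W) are all W)
n=27: W (go to 24, an L position)
The losing starting values of n are exactly the entries labelled L in this table (12 of them).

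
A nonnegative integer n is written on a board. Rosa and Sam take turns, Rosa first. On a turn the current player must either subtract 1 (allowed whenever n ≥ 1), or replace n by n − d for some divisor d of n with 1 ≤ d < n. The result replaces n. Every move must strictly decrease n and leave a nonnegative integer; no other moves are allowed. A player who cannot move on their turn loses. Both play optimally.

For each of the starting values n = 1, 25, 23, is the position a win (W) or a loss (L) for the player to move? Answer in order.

Label each position W (a win for the player to move) or L (a loss). A position with no legal move is L; any other position is W exactly when some move reaches an L, and L when every move reaches a W.
n=0: no move → L
n=1: →0(L), so W
n=2: →1(W) only, which is W, so L
n=3: →2(L), so W
n=4: →2(L), so W
n=5: →4(W) only, which is W, so L
n=6: →5(L), so W
n=7: →6(W) only, which is W, so L
n=8: →7(L), so W
n=9: →6(W), 8(W) — all W, so L
n=10: →5(L), so W
n=11: →10(W) only, which is W, so L
n=12: →9(L), so W
n=13: →12(W) only, which is W, so L
n=14: →7(L), so W
n=15: →10(W), 12(W), 14(W) — all W, so L
n=16: →15(L), so W
n=17: →16(W) only, which is W, so L
n=18: →9(L), so W
n=19: →18(W) only, which is W, so L
n=20: →15(L), so W
n=21: →14(W), 18(W), 20(W) — all W, so L
n=22: →11(L), so W
n=23: →22(W) only, which is W, so L
n=24: →21(L), so W
n=25: →20(W), 24(W) — all W, so L

1: W, 25: L, 23: L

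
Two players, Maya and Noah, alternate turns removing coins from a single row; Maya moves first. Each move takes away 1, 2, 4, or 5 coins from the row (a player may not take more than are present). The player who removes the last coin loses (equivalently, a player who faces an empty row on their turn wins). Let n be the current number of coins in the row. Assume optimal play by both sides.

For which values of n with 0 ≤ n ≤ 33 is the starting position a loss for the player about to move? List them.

Label each position W (a win for the player to move) or L (a loss). A position with no legal move is W; any other position is W exactly when some move reaches an L, and L when every move reaches a W.
n=0: no move; the opponent has just taken the last coin and therefore loses → W
n=1: only reaches 0(W), which is W → L
n=2: reaches L-position 1 → W
n=3: reaches L-position 1 → W
n=4: only reaches 3(W), 2(W), 0(W), all W → L
n=5: reaches L-position 4 → W
n=6: reaches L-position 4 → W
n=7: only reaches 6(W), 5(W), 3(W), 2(W), all W → L
n=8: reaches L-position 7 → W
n=9: reaches L-position 7 → W
n=10: only reaches 9(W), 8(W), 6(W), 5(W), all W → L
n=11: reaches L-position 10 → W
n=12: reaches L-position 10 → W
n=13: only reaches 12(W), 11(W), 9(W), 8(W), all W → L
n=14: reaches L-position 13 → W
n=15: reaches L-position 13 → W
n=16: only reaches 15(W), 14(W), 12(W), 11(W), all W → L
n=17: reaches L-position 16 → W
n=18: reaches L-position 16 → W
n=19: only reaches 18(W), 17(W), 15(W), 14(W), all W → L
n=20: reaches L-position 19 → W
n=21: reaches L-position 19 → W
n=22: only reaches 21(W), 20(W), 18(W), 17(W), all W → L
n=23: reaches L-position 22 → W
n=24: reaches L-position 22 → W
n=25: only reaches 24(W), 23(W), 21(W), 20(W), all W → L
n=26: reaches L-position 25 → W
n=27: reaches L-position 25 → W
n=28: only reaches 27(W), 26(W), 24(W), 23(W), all W → L
n=29: reaches L-position 28 → W
n=30: reaches L-position 28 → W
n=31: only reaches 30(W), 29(W), 27(W), 26(W), all W → L
n=32: reaches L-position 31 → W
n=33: reaches L-position 31 → W
The losing starting values of n are exactly the entries labelled L in this table (11 of them).

1, 4, 7, 10, 13, 16, 19, 22, 25, 28, 31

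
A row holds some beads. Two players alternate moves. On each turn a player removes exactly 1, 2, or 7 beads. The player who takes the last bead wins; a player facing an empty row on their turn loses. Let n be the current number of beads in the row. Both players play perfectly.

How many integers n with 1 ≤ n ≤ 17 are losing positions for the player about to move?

Compute win/loss labels from the base case upward. A position with no move is L. Any other position is W if it can reach an L in one move, else L.
n=0: no move → L
n=1: can move to 0, which is L ⇒ W
n=2: can move to 0, which is L ⇒ W
n=3: moves to 2(W), 1(W); every one is W ⇒ L
n=4: can move to 3, which is L ⇒ W
n=5: can move to 3, which is L ⇒ W
n=6: moves to 5(W), 4(W); every one is W ⇒ L
n=7: can move to 6, which is L ⇒ W
n=8: can move to 6, which is L ⇒ W
n=9: moves to 8(W), 7(W), 2(W); every one is W ⇒ L
n=10: can move to 9, which is L ⇒ W
n=11: can move to 9, which is L ⇒ W
n=12: moves to 11(W), 10(W), 5(W); every one is W ⇒ L
n=13: can move to 12, which is L ⇒ W
n=14: can move to 12, which is L ⇒ W
n=15: moves to 14(W), 13(W), 8(W); every one is W ⇒ L
n=16: can move to 15, which is L ⇒ W
n=17: can move to 15, which is L ⇒ W
L entries with 1 ≤ n ≤ 17 (n=0 is outside the asked range and is not counted): n = 3, 6, 9, 12, 15; that makes 5.

5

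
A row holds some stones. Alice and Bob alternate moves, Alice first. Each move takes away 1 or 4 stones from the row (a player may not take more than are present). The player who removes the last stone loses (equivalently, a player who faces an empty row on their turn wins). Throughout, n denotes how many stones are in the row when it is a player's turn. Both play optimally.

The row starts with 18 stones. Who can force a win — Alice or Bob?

Bob wins.

Label each position W (a win for the player to move) or L (a loss). A position with no legal move is W; any other position is W exactly when some move reaches an L, and L when every move reaches a W.
n=0: no move; the opponent has just taken the last stone and therefore loses → W
n=1: →0(W) only, which is W, so L
n=2: →1(L), so W
n=3: →2(W) only, which is W, so L
n=4: →3(L), so W
n=5: →1(L), so W
n=6: →5(W), 2(W) — all W, so L
n=7: →6(L), so W
n=8: →7(W), 4(W) — all W, so L
n=9: →8(L), so W
n=10: →6(L), so W
n=11: →10(W), 7(W) — all W, so L
n=12: →11(L), so W
n=13: →12(W), 9(W) — all W, so L
n=14: →13(L), so W
n=15: →11(L), so W
n=16: →15(W), 12(W) — all W, so L
n=17: →16(L), so W
n=18: →17(W), 14(W) — all W, so L
Every move from 18 reaches a W position, so the mover loses.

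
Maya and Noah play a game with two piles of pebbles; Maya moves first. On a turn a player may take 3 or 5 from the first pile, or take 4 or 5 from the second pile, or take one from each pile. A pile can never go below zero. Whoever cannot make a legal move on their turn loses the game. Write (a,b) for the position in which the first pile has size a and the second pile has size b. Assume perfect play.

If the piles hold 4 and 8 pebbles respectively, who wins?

Work bottom-up. With no move the player to move loses. Otherwise the position is W if at least one move leads to an L position for the opponent, and L if every move leads to a W.
No move ever increases a pile, so every position that can arise here has a ≤ 4 and b ≤ 8; it is enough to label the cells with 0 ≤ a ≤ 4 and 0 ≤ b ≤ 8.
Every move lowers a or b (never raises either), so fill the grid row by row in increasing a, and left to right within a row: each cell's successors are then already labelled.
      b=0  b=1  b=2  b=3  b=4  b=5  b=6  b=7  b=8
a=0:    L    L    L    L    W    W    W    W    W
a=1:    L    W    W    W    W    W    L    L    L
a=2:    L    W    L    L    W    W    W    W    W
a=3:    W    W    W    W    W    L    L    L    L
a=4:    W    L    L    L    L    W    W    W    W
Cells with no legal move (terminal, hence L): (0,0), (0,1), (0,2), (0,3), (1,0), (2,0).
The remaining L cells, each justified by listing all of its moves:
(1,6): moves to (1,2)(W), (1,1)(W), (0,5)(W); every one is W ⇒ L
(1,7): moves to (1,3)(W), (1,2)(W), (0,6)(W); every one is W ⇒ L
(1,8): moves to (1,4)(W), (1,3)(W), (0,7)(W); every one is W ⇒ L
(2,2): the only move is to (1,1)(W), a W ⇒ L
(2,3): the only move is to (1,2)(W), a W ⇒ L
(3,5): moves to (0,5)(W), (3,1)(W), (3,0)(W), (2,4)(W); every one is W ⇒ L
(3,6): moves to (0,6)(W), (3,2)(W), (3,1)(W), (2,5)(W); every one is W ⇒ L
(3,7): moves to (0,7)(W), (3,3)(W), (3,2)(W), (2,6)(W); every one is W ⇒ L
(3,8): moves to (0,8)(W), (3,4)(W), (3,3)(W), (2,7)(W); every one is W ⇒ L
(4,1): moves to (1,1)(W), (3,0)(W); every one is W ⇒ L
(4,2): moves to (1,2)(W), (3,1)(W); every one is W ⇒ L
(4,3): moves to (1,3)(W), (3,2)(W); every one is W ⇒ L
(4,4): moves to (1,4)(W), (4,0)(W), (3,3)(W); every one is W ⇒ L
Every other cell has at least one move into one of the L cells above, so it is W.
From (4,8) Maya can move to (1,8), reaching an L position.

Maya wins.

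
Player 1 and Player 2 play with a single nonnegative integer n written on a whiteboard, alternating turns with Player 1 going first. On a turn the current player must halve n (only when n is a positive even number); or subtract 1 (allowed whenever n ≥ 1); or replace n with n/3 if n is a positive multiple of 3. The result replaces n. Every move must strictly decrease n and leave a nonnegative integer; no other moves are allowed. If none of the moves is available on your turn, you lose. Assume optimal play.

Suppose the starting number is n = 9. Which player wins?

Player 2 wins.

Compute win/loss labels from the base case upward. A position with no move is L. Any other position is W if it can reach an L in one move, else L.
n=0: no move → L
n=1: can move to 0, which is L ⇒ W
n=2: the only move is to 1(W), a W ⇒ L
n=3: can move to 2, which is L ⇒ W
n=4: can move to 2, which is L ⇒ W
n=5: the only move is to 4(W), a W ⇒ L
n=6: can move to 2, which is L ⇒ W
n=7: the only move is to 6(W), a W ⇒ L
n=8: can move to 7, which is L ⇒ W
n=9: moves to 3(W), 8(W); every one is W ⇒ L
The starting position 9 is L: whatever Player 1 does, the opponent receives a W position.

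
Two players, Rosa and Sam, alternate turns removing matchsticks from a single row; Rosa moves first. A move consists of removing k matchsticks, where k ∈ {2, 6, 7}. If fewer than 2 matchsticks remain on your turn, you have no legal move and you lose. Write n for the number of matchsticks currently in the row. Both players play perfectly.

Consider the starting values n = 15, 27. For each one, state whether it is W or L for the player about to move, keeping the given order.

Label each position W (a win for the player to move) or L (a loss). A position with no legal move is L; any other position is W exactly when some move reaches an L, and L when every move reaches a W.
n=0: no move → L
n=1: no move → L
n=2: can move to 0, which is L ⇒ W
n=3: can move to 1, which is L ⇒ W
n=4: the only move is to 2(W), a W ⇒ L
n=5: the only move is to 3(W), a W ⇒ L
n=6: can move to 4, which is L ⇒ W
n=7: can move to 5, which is L ⇒ W
n=8: can move to 1, which is L ⇒ W
n=9: moves to 7(W), 3(W), 2(W); every one is W ⇒ L
n=10: can move to 4, which is L ⇒ W
n=11: can move to 9, which is L ⇒ W
n=12: can move to 5, which is L ⇒ W
n=13: moves to 11(W), 7(W), 6(W); every one is W ⇒ L
n=14: moves to 12(W), 8(W), 7(W); every one is W ⇒ L
n=15: can move to 13, which is L ⇒ W
n=16: can move to 14, which is L ⇒ W
n=17: moves to 15(W), 11(W), 10(W); every one is W ⇒ L
n=18: moves to 16(W), 12(W), 11(W); every one is W ⇒ L
n=19: can move to 17, which is L ⇒ W
n=20: can move to 18, which is L ⇒ W
n=21: can move to 14, which is L ⇒ W
n=22: moves to 20(W), 16(W), 15(W); every one is W ⇒ L
n=23: can move to 17, which is L ⇒ W
n=24: can move to 22, which is L ⇒ W
n=25: can move to 18, which is L ⇒ W
n=26: moves to 24(W), 20(W), 19(W); every one is W ⇒ L
n=27: moves to 25(W), 21(W), 20(W); every one is W ⇒ L

15: W, 27: L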